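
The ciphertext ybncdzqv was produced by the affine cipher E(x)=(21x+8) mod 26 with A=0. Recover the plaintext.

The inverse of 21 mod 26 is 5, since 21·5=105≡1. Apply D(y)=5·(y−8) mod 26:
y(24): 5·(24−8)=80≡2 → c
b(1): 5·(1−8)=-35≡17 → r
n(13): 5·(13−8)=25 → z
c(2): 5·(2−8)=-30≡22 → w
d(3): 5·(3−8)=-25≡1 → b
z(25): 5·(25−8)=85≡7 → h
q(16): 5·(16−8)=40≡14 → o
v(21): 5·(21−8)=65≡13 → n

crzwbhon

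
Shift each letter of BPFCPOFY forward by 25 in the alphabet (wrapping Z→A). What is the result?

AOEBONEX

B(1): 1+25=26≡0 → A
P(15): 15+25=40≡14 → O
F(5): 5+25=30≡4 → E
C(2): 2+25=27≡1 → B
P(15): 15+25=40≡14 → O
O(14): 14+25=39≡13 → N
F(5): 5+25=30≡4 → E
Y(24): 24+25=49≡23 → X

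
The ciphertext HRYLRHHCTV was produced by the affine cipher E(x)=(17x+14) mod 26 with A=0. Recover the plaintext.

VRWJRVVKLF

The inverse of 17 mod 26 is 23, since 17·23=391≡1. Apply D(y)=23·(y−14) mod 26:
H(7): 23·(7−14)=-161≡21 → V
R(17): 23·(17−14)=69≡17 → R
Y(24): 23·(24−14)=230≡22 → W
L(11): 23·(11−14)=-69≡9 → J
R(17): 23·(17−14)=69≡17 → R
H(7): 23·(7−14)=-161≡21 → V
H(7): 23·(7−14)=-161≡21 → V
C(2): 23·(2−14)=-276≡10 → K
T(19): 23·(19−14)=115≡11 → L
V(21): 23·(21−14)=161≡5 → F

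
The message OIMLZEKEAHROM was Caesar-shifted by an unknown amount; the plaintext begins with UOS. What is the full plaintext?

From the crib: O(14)−U(20)=-6≡20, so the shift is 20.
Subtract 20 from each ciphertext letter:
O(14): 14−20=-6≡20 → U
I(8): 8−20=-12≡14 → O
M(12): 12−20=-8≡18 → S
L(11): 11−20=-9≡17 → R
Z(25): 25−20=5 → F
E(4): 4−20=-16≡10 → K
K(10): 10−20=-10≡16 → Q
E(4): 4−20=-16≡10 → K
A(0): 0−20=-20≡6 → G
H(7): 7−20=-13≡13 → N
R(17): 17−20=-3≡23 → X
O(14): 14−20=-6≡20 → U
M(12): 12−20=-8≡18 → S

UOSRFKQKGNXUS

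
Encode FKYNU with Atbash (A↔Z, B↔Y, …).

F(5) → U(20)
K(10) → P(15)
Y(24) → B(1)
N(13) → M(12)
U(20) → F(5)

UPBMF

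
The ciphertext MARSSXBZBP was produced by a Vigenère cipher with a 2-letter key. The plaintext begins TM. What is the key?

TO

Subtract each crib letter from the matching ciphertext letter (mod 26):
M(12)−T(19)=-7≡19 → T
A(0)−M(12)=-12≡14 → O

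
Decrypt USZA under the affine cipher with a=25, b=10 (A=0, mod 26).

QSLK

The inverse of 25 mod 26 is 25, since 25·25=625≡1. Apply D(y)=25·(y−10) mod 26:
U(20): 25·(20−10)=250≡16 → Q
S(18): 25·(18−10)=200≡18 → S
Z(25): 25·(25−10)=375≡11 → L
A(0): 25·(0−10)=-250≡10 → K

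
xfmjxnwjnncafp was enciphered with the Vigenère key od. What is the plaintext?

Repeat the key across the ciphertext: ododododododod
x(23)−o(14): 9 → j
f(5)−d(3): 2 → c
m(12)−o(14): -2≡24 → y
j(9)−d(3): 6 → g
x(23)−o(14): 9 → j
n(13)−d(3): 10 → k
w(22)−o(14): 8 → i
j(9)−d(3): 6 → g
n(13)−o(14): -1≡25 → z
n(13)−d(3): 10 → k
c(2)−o(14): -12≡14 → o
a(0)−d(3): -3≡23 → x
f(5)−o(14): -9≡17 → r
p(15)−d(3): 12 → m

jcygjkigzkoxrm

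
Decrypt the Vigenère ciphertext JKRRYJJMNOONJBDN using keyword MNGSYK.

Repeat the key across the ciphertext: MNGSYKMNGSYKMNGS
J(9)−M(12): -3≡23 → X
K(10)−N(13): -3≡23 → X
R(17)−G(6): 11 → L
R(17)−S(18): -1≡25 → Z
Y(24)−Y(24): 0 → A
J(9)−K(10): -1≡25 → Z
J(9)−M(12): -3≡23 → X
M(12)−N(13): -1≡25 → Z
N(13)−G(6): 7 → H
O(14)−S(18): -4≡22 → W
O(14)−Y(24): -10≡16 → Q
N(13)−K(10): 3 → D
J(9)−M(12): -3≡23 → X
B(1)−N(13): -12≡14 → O
D(3)−G(6): -3≡23 → X
N(13)−S(18): -5≡21 → V

XXLZAZXZHWQDXOXV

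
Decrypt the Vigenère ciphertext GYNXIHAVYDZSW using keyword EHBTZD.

Repeat the key across the ciphertext: EHBTZDEHBTZDE
G(6)−E(4): 2 → C
Y(24)−H(7): 17 → R
N(13)−B(1): 12 → M
X(23)−T(19): 4 → E
I(8)−Z(25): -17≡9 → J
H(7)−D(3): 4 → E
A(0)−E(4): -4≡22 → W
V(21)−H(7): 14 → O
Y(24)−B(1): 23 → X
D(3)−T(19): -16≡10 → K
Z(25)−Z(25): 0 → A
S(18)−D(3): 15 → P
W(22)−E(4): 18 → S

CRMEJEWOXKAPS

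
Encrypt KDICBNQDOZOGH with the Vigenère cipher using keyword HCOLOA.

RFWNPNXFCKCGO

Repeat the key across the message: HCOLOAHCOLOAH
K(10)+H(7): 17 → R
D(3)+C(2): 5 → F
I(8)+O(14): 22 → W
C(2)+L(11): 13 → N
B(1)+O(14): 15 → P
N(13)+A(0): 13 → N
Q(16)+H(7): 23 → X
D(3)+C(2): 5 → F
O(14)+O(14): 28≡2 → C
Z(25)+L(11): 36≡10 → K
O(14)+O(14): 28≡2 → C
G(6)+A(0): 6 → G
H(7)+H(7): 14 → O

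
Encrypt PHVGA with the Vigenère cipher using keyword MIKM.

BPFSM

Repeat the key across the message: MIKMM
P(15)+M(12): 27≡1 → B
H(7)+I(8): 15 → P
V(21)+K(10): 31≡5 → F
G(6)+M(12): 18 → S
A(0)+M(12): 12 → M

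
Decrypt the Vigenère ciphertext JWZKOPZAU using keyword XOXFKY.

Repeat the key across the ciphertext: XOXFKYXOX
J(9)−X(23): -14≡12 → M
W(22)−O(14): 8 → I
Z(25)−X(23): 2 → C
K(10)−F(5): 5 → F
O(14)−K(10): 4 → E
P(15)−Y(24): -9≡17 → R
Z(25)−X(23): 2 → C
A(0)−O(14): -14≡12 → M
U(20)−X(23): -3≡23 → X

MICFERCMX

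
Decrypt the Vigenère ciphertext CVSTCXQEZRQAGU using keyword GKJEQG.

Repeat the key across the ciphertext: GKJEQGGKJEQGGK
C(2)−G(6): -4≡22 → W
V(21)−K(10): 11 → L
S(18)−J(9): 9 → J
T(19)−E(4): 15 → P
C(2)−Q(16): -14≡12 → M
X(23)−G(6): 17 → R
Q(16)−G(6): 10 → K
E(4)−K(10): -6≡20 → U
Z(25)−J(9): 16 → Q
R(17)−E(4): 13 → N
Q(16)−Q(16): 0 → A
A(0)−G(6): -6≡20 → U
G(6)−G(6): 0 → A
U(20)−K(10): 10 → K

WLJPMRKUQNAUAK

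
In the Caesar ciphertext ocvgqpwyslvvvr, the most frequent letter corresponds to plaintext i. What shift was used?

The most frequent ciphertext letter is v (appears 4 times).
v is position 21; i is position 8.
Shift = 13.

13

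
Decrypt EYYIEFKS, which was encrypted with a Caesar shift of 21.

E(4): 4−21=-17≡9 → J
Y(24): 24−21=3 → D
Y(24): 24−21=3 → D
I(8): 8−21=-13≡13 → N
E(4): 4−21=-17≡9 → J
F(5): 5−21=-16≡10 → K
K(10): 10−21=-11≡15 → P
S(18): 18−21=-3≡23 → X

JDDNJKPX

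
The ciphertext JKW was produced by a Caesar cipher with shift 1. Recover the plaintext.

IJV

J(9): 9−1=8 → I
K(10): 10−1=9 → J
W(22): 22−1=21 → V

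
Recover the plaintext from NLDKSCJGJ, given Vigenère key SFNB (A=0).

VGQJAXWFR

Repeat the key across the ciphertext: SFNBSFNBS
N(13)−S(18): -5≡21 → V
L(11)−F(5): 6 → G
D(3)−N(13): -10≡16 → Q
K(10)−B(1): 9 → J
S(18)−S(18): 0 → A
C(2)−F(5): -3≡23 → X
J(9)−N(13): -4≡22 → W
G(6)−B(1): 5 → F
J(9)−S(18): -9≡17 → R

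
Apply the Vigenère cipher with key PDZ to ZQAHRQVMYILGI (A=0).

Repeat the key across the message: PDZPDZPDZPDZP
Z(25)+P(15): 40≡14 → O
Q(16)+D(3): 19 → T
A(0)+Z(25): 25 → Z
H(7)+P(15): 22 → W
R(17)+D(3): 20 → U
Q(16)+Z(25): 41≡15 → P
V(21)+P(15): 36≡10 → K
M(12)+D(3): 15 → P
Y(24)+Z(25): 49≡23 → X
I(8)+P(15): 23 → X
L(11)+D(3): 14 → O
G(6)+Z(25): 31≡5 → F
I(8)+P(15): 23 → X

OTZWUPKPXXOFX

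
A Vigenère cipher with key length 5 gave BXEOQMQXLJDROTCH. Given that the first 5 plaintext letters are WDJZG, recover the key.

FUVPK

Subtract each crib letter from the matching ciphertext letter (mod 26):
B(1)−W(22)=-21≡5 → F
X(23)−D(3)=20 → U
E(4)−J(9)=-5≡21 → V
O(14)−Z(25)=-11≡15 → P
Q(16)−G(6)=10 → K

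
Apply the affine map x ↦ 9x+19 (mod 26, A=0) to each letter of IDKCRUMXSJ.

I(8): 9·8+19=91≡13 → N
D(3): 9·3+19=46≡20 → U
K(10): 9·10+19=109≡5 → F
C(2): 9·2+19=37≡11 → L
R(17): 9·17+19=172≡16 → Q
U(20): 9·20+19=199≡17 → R
M(12): 9·12+19=127≡23 → X
X(23): 9·23+19=226≡18 → S
S(18): 9·18+19=181≡25 → Z
J(9): 9·9+19=100≡22 → W

NUFLQRXSZW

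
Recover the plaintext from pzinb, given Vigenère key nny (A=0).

Repeat the key across the ciphertext: nnynn
p(15)−n(13): 2 → c
z(25)−n(13): 12 → m
i(8)−y(24): -16≡10 → k
n(13)−n(13): 0 → a
b(1)−n(13): -12≡14 → o

cmkao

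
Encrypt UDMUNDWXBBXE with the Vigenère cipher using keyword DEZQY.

Repeat the key across the message: DEZQYDEZQYDE
U(20)+D(3): 23 → X
D(3)+E(4): 7 → H
M(12)+Z(25): 37≡11 → L
U(20)+Q(16): 36≡10 → K
N(13)+Y(24): 37≡11 → L
D(3)+D(3): 6 → G
W(22)+E(4): 26≡0 → A
X(23)+Z(25): 48≡22 → W
B(1)+Q(16): 17 → R
B(1)+Y(24): 25 → Z
X(23)+D(3): 26≡0 → A
E(4)+E(4): 8 → I

XHLKLGAWRZAI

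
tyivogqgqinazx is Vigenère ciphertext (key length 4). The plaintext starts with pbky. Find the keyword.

Subtract each crib letter from the matching ciphertext letter (mod 26):
t(19)−p(15)=4 → e
y(24)−b(1)=23 → x
i(8)−k(10)=-2≡24 → y
v(21)−y(24)=-3≡23 → x

exyx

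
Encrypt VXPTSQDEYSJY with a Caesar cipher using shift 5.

V(21): 21+5=26≡0 → A
X(23): 23+5=28≡2 → C
P(15): 15+5=20 → U
T(19): 19+5=24 → Y
S(18): 18+5=23 → X
Q(16): 16+5=21 → V
D(3): 3+5=8 → I
E(4): 4+5=9 → J
Y(24): 24+5=29≡3 → D
S(18): 18+5=23 → X
J(9): 9+5=14 → O
Y(24): 24+5=29≡3 → D

ACUYXVIJDXOD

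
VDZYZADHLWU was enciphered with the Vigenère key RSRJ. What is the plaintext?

ELIPIIMYUED

Repeat the key across the ciphertext: RSRJRSRJRSR
V(21)−R(17): 4 → E
D(3)−S(18): -15≡11 → L
Z(25)−R(17): 8 → I
Y(24)−J(9): 15 → P
Z(25)−R(17): 8 → I
A(0)−S(18): -18≡8 → I
D(3)−R(17): -14≡12 → M
H(7)−J(9): -2≡24 → Y
L(11)−R(17): -6≡20 → U
W(22)−S(18): 4 → E
U(20)−R(17): 3 → D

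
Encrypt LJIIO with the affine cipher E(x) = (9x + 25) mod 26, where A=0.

UCTTV

L(11): 9·11+25=124≡20 → U
J(9): 9·9+25=106≡2 → C
I(8): 9·8+25=97≡19 → T
I(8): 9·8+25=97≡19 → T
O(14): 9·14+25=151≡21 → V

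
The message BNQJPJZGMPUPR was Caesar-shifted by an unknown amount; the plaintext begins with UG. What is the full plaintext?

UGJCICSZFINIK

From the crib: B(1)−U(20)=-19≡7, so the shift is 7.
Subtract 7 from each ciphertext letter:
B(1): 1−7=-6≡20 → U
N(13): 13−7=6 → G
Q(16): 16−7=9 → J
J(9): 9−7=2 → C
P(15): 15−7=8 → I
J(9): 9−7=2 → C
Z(25): 25−7=18 → S
G(6): 6−7=-1≡25 → Z
M(12): 12−7=5 → F
P(15): 15−7=8 → I
U(20): 20−7=13 → N
P(15): 15−7=8 → I
R(17): 17−7=10 → K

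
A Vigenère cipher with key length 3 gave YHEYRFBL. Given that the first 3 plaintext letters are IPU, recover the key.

QSK

Subtract each crib letter from the matching ciphertext letter (mod 26):
Y(24)−I(8)=16 → Q
H(7)−P(15)=-8≡18 → S
E(4)−U(20)=-16≡10 → K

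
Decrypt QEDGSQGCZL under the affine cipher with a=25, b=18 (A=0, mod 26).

The inverse of 25 mod 26 is 25, since 25·25=625≡1. Apply D(y)=25·(y−18) mod 26:
Q(16): 25·(16−18)=-50≡2 → C
E(4): 25·(4−18)=-350≡14 → O
D(3): 25·(3−18)=-375≡15 → P
G(6): 25·(6−18)=-300≡12 → M
S(18): 25·(18−18)=0 → A
Q(16): 25·(16−18)=-50≡2 → C
G(6): 25·(6−18)=-300≡12 → M
C(2): 25·(2−18)=-400≡16 → Q
Z(25): 25·(25−18)=175≡19 → T
L(11): 25·(11−18)=-175≡7 → H

COPMACMQTH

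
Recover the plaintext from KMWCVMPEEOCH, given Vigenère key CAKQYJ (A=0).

IMMMXDNEUYEY

Repeat the key across the ciphertext: CAKQYJCAKQYJ
K(10)−C(2): 8 → I
M(12)−A(0): 12 → M
W(22)−K(10): 12 → M
C(2)−Q(16): -14≡12 → M
V(21)−Y(24): -3≡23 → X
M(12)−J(9): 3 → D
P(15)−C(2): 13 → N
E(4)−A(0): 4 → E
E(4)−K(10): -6≡20 → U
O(14)−Q(16): -2≡24 → Y
C(2)−Y(24): -22≡4 → E
H(7)−J(9): -2≡24 → Y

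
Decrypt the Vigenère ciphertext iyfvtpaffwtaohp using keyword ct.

gfdcrwymddrhmon

Repeat the key across the ciphertext: ctctctctctctctc
i(8)−c(2): 6 → g
y(24)−t(19): 5 → f
f(5)−c(2): 3 → d
v(21)−t(19): 2 → c
t(19)−c(2): 17 → r
p(15)−t(19): -4≡22 → w
a(0)−c(2): -2≡24 → y
f(5)−t(19): -14≡12 → m
f(5)−c(2): 3 → d
w(22)−t(19): 3 → d
t(19)−c(2): 17 → r
a(0)−t(19): -19≡7 → h
o(14)−c(2): 12 → m
h(7)−t(19): -12≡14 → o
p(15)−c(2): 13 → n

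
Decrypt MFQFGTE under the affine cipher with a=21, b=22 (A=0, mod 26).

CTWTYLO

The inverse of 21 mod 26 is 5, since 21·5=105≡1. Apply D(y)=5·(y−22) mod 26:
M(12): 5·(12−22)=-50≡2 → C
F(5): 5·(5−22)=-85≡19 → T
Q(16): 5·(16−22)=-30≡22 → W
F(5): 5·(5−22)=-85≡19 → T
G(6): 5·(6−22)=-80≡24 → Y
T(19): 5·(19−22)=-15≡11 → L
E(4): 5·(4−22)=-90≡14 → O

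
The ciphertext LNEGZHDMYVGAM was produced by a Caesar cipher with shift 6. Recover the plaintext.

FHYATBXGSPAUG

L(11): 11−6=5 → F
N(13): 13−6=7 → H
E(4): 4−6=-2≡24 → Y
G(6): 6−6=0 → A
Z(25): 25−6=19 → T
H(7): 7−6=1 → B
D(3): 3−6=-3≡23 → X
M(12): 12−6=6 → G
Y(24): 24−6=18 → S
V(21): 21−6=15 → P
G(6): 6−6=0 → A
A(0): 0−6=-6≡20 → U
M(12): 12−6=6 → G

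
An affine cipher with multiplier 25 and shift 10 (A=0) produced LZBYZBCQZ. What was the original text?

ZLJMLJIUL

The inverse of 25 mod 26 is 25, since 25·25=625≡1. Apply D(y)=25·(y−10) mod 26:
L(11): 25·(11−10)=25 → Z
Z(25): 25·(25−10)=375≡11 → L
B(1): 25·(1−10)=-225≡9 → J
Y(24): 25·(24−10)=350≡12 → M
Z(25): 25·(25−10)=375≡11 → L
B(1): 25·(1−10)=-225≡9 → J
C(2): 25·(2−10)=-200≡8 → I
Q(16): 25·(16−10)=150≡20 → U
Z(25): 25·(25−10)=375≡11 → L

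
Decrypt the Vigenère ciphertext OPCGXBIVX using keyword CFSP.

MKKRVWQGV

Repeat the key across the ciphertext: CFSPCFSPC
O(14)−C(2): 12 → M
P(15)−F(5): 10 → K
C(2)−S(18): -16≡10 → K
G(6)−P(15): -9≡17 → R
X(23)−C(2): 21 → V
B(1)−F(5): -4≡22 → W
I(8)−S(18): -10≡16 → Q
V(21)−P(15): 6 → G
X(23)−C(2): 21 → V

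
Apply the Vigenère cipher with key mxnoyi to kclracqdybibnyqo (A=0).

Repeat the key across the message: mxnoyimxnoyimxno
k(10)+m(12): 22 → w
c(2)+x(23): 25 → z
l(11)+n(13): 24 → y
r(17)+o(14): 31≡5 → f
a(0)+y(24): 24 → y
c(2)+i(8): 10 → k
q(16)+m(12): 28≡2 → c
d(3)+x(23): 26≡0 → a
y(24)+n(13): 37≡11 → l
b(1)+o(14): 15 → p
i(8)+y(24): 32≡6 → g
b(1)+i(8): 9 → j
n(13)+m(12): 25 → z
y(24)+x(23): 47≡21 → v
q(16)+n(13): 29≡3 → d
o(14)+o(14): 28≡2 → c

wzyfykcalpgjzvdc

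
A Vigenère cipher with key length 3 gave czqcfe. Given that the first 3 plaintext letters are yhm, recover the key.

ese

Subtract each crib letter from the matching ciphertext letter (mod 26):
c(2)−y(24)=-22≡4 → e
z(25)−h(7)=18 → s
q(16)−m(12)=4 → e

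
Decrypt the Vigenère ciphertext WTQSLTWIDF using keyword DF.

Repeat the key across the ciphertext: DFDFDFDFDF
W(22)−D(3): 19 → T
T(19)−F(5): 14 → O
Q(16)−D(3): 13 → N
S(18)−F(5): 13 → N
L(11)−D(3): 8 → I
T(19)−F(5): 14 → O
W(22)−D(3): 19 → T
I(8)−F(5): 3 → D
D(3)−D(3): 0 → A
F(5)−F(5): 0 → A

TONNIOTDAA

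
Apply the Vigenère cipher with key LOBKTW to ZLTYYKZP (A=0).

Repeat the key across the message: LOBKTWLO
Z(25)+L(11): 36≡10 → K
L(11)+O(14): 25 → Z
T(19)+B(1): 20 → U
Y(24)+K(10): 34≡8 → I
Y(24)+T(19): 43≡17 → R
K(10)+W(22): 32≡6 → G
Z(25)+L(11): 36≡10 → K
P(15)+O(14): 29≡3 → D

KZUIRGKD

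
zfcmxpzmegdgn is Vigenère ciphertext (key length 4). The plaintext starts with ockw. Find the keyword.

ldsq

Subtract each crib letter from the matching ciphertext letter (mod 26):
z(25)−o(14)=11 → l
f(5)−c(2)=3 → d
c(2)−k(10)=-8≡18 → s
m(12)−w(22)=-10≡16 → q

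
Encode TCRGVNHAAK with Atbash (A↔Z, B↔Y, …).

T(19) → G(6)
C(2) → X(23)
R(17) → I(8)
G(6) → T(19)
V(21) → E(4)
N(13) → M(12)
H(7) → S(18)
A(0) → Z(25)
A(0) → Z(25)
K(10) → P(15)

GXITEMSZZP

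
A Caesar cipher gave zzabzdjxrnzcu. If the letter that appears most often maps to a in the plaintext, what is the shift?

25

The most frequent ciphertext letter is z (appears 4 times).
z is position 25; a is position 0.
Shift = 25.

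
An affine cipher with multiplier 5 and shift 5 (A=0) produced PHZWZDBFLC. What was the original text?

CQETEKUAWP

The inverse of 5 mod 26 is 21, since 5·21=105≡1. Apply D(y)=21·(y−5) mod 26:
P(15): 21·(15−5)=210≡2 → C
H(7): 21·(7−5)=42≡16 → Q
Z(25): 21·(25−5)=420≡4 → E
W(22): 21·(22−5)=357≡19 → T
Z(25): 21·(25−5)=420≡4 → E
D(3): 21·(3−5)=-42≡10 → K
B(1): 21·(1−5)=-84≡20 → U
F(5): 21·(5−5)=0 → A
L(11): 21·(11−5)=126≡22 → W
C(2): 21·(2−5)=-63≡15 → P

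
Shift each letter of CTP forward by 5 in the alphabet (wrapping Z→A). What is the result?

C(2): 2+5=7 → H
T(19): 19+5=24 → Y
P(15): 15+5=20 → U

HYU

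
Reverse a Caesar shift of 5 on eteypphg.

zoztkkcb

e(4): 4−5=-1≡25 → z
t(19): 19−5=14 → o
e(4): 4−5=-1≡25 → z
y(24): 24−5=19 → t
p(15): 15−5=10 → k
p(15): 15−5=10 → k
h(7): 7−5=2 → c
g(6): 6−5=1 → b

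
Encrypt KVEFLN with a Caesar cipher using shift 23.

HSBCIK

K(10): 10+23=33≡7 → H
V(21): 21+23=44≡18 → S
E(4): 4+23=27≡1 → B
F(5): 5+23=28≡2 → C
L(11): 11+23=34≡8 → I
N(13): 13+23=36≡10 → K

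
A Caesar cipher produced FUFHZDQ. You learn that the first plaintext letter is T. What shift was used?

From the crib: F(5)−T(19)=-14≡12, so the shift is 12.

12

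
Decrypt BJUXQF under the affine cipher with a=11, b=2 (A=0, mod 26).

HDEJGF

The inverse of 11 mod 26 is 19, since 11·19=209≡1. Apply D(y)=19·(y−2) mod 26:
B(1): 19·(1−2)=-19≡7 → H
J(9): 19·(9−2)=133≡3 → D
U(20): 19·(20−2)=342≡4 → E
X(23): 19·(23−2)=399≡9 → J
Q(16): 19·(16−2)=266≡6 → G
F(5): 19·(5−2)=57≡5 → F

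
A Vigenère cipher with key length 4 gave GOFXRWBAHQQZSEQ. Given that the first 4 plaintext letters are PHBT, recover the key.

RHEE

Subtract each crib letter from the matching ciphertext letter (mod 26):
G(6)−P(15)=-9≡17 → R
O(14)−H(7)=7 → H
F(5)−B(1)=4 → E
X(23)−T(19)=4 → E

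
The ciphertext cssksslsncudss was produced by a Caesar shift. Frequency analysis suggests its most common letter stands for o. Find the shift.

4

The most frequent ciphertext letter is s (appears 7 times).
s is position 18; o is position 14.
Shift = 4.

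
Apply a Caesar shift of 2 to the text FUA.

F(5): 5+2=7 → H
U(20): 20+2=22 → W
A(0): 0+2=2 → C

HWC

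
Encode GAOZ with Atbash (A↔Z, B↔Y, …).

TZLA

G(6) → T(19)
A(0) → Z(25)
O(14) → L(11)
Z(25) → A(0)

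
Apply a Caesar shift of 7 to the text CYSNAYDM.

JFZUHFKT

C(2): 2+7=9 → J
Y(24): 24+7=31≡5 → F
S(18): 18+7=25 → Z
N(13): 13+7=20 → U
A(0): 0+7=7 → H
Y(24): 24+7=31≡5 → F
D(3): 3+7=10 → K
M(12): 12+7=19 → T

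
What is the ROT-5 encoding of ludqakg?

qzivfpl

l(11): 11+5=16 → q
u(20): 20+5=25 → z
d(3): 3+5=8 → i
q(16): 16+5=21 → v
a(0): 0+5=5 → f
k(10): 10+5=15 → p
g(6): 6+5=11 → l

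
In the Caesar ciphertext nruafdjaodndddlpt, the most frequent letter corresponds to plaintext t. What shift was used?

10

The most frequent ciphertext letter is d (appears 5 times).
d is position 3; t is position 19.
Shift = -16≡10.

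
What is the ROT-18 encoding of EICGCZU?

WAUYURM

E(4): 4+18=22 → W
I(8): 8+18=26≡0 → A
C(2): 2+18=20 → U
G(6): 6+18=24 → Y
C(2): 2+18=20 → U
Z(25): 25+18=43≡17 → R
U(20): 20+18=38≡12 → M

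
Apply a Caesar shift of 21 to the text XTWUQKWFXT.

X(23): 23+21=44≡18 → S
T(19): 19+21=40≡14 → O
W(22): 22+21=43≡17 → R
U(20): 20+21=41≡15 → P
Q(16): 16+21=37≡11 → L
K(10): 10+21=31≡5 → F
W(22): 22+21=43≡17 → R
F(5): 5+21=26≡0 → A
X(23): 23+21=44≡18 → S
T(19): 19+21=40≡14 → O

SORPLFRASO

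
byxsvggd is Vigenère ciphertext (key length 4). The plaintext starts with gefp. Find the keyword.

vusd

Subtract each crib letter from the matching ciphertext letter (mod 26):
b(1)−g(6)=-5≡21 → v
y(24)−e(4)=20 → u
x(23)−f(5)=18 → s
s(18)−p(15)=3 → d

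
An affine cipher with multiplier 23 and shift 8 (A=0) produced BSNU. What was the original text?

LOHW

The inverse of 23 mod 26 is 17, since 23·17=391≡1. Apply D(y)=17·(y−8) mod 26:
B(1): 17·(1−8)=-119≡11 → L
S(18): 17·(18−8)=170≡14 → O
N(13): 17·(13−8)=85≡7 → H
U(20): 17·(20−8)=204≡22 → W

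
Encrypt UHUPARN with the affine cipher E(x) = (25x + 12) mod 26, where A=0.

U(20): 25·20+12=512≡18 → S
H(7): 25·7+12=187≡5 → F
U(20): 25·20+12=512≡18 → S
P(15): 25·15+12=387≡23 → X
A(0): 25·0+12=12 → M
R(17): 25·17+12=437≡21 → V
N(13): 25·13+12=337≡25 → Z

SFSXMVZ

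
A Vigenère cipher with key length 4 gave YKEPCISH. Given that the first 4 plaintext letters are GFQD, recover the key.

Subtract each crib letter from the matching ciphertext letter (mod 26):
Y(24)−G(6)=18 → S
K(10)−F(5)=5 → F
E(4)−Q(16)=-12≡14 → O
P(15)−D(3)=12 → M

SFOM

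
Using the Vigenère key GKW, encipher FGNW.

Repeat the key across the message: GKWG
F(5)+G(6): 11 → L
G(6)+K(10): 16 → Q
N(13)+W(22): 35≡9 → J
W(22)+G(6): 28≡2 → C

LQJC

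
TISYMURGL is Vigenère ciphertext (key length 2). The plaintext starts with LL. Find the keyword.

IX

Subtract each crib letter from the matching ciphertext letter (mod 26):
T(19)−L(11)=8 → I
I(8)−L(11)=-3≡23 → X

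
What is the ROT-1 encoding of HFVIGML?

H(7): 7+1=8 → I
F(5): 5+1=6 → G
V(21): 21+1=22 → W
I(8): 8+1=9 → J
G(6): 6+1=7 → H
M(12): 12+1=13 → N
L(11): 11+1=12 → M

IGWJHNM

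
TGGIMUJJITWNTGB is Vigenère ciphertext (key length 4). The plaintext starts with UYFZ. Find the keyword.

Subtract each crib letter from the matching ciphertext letter (mod 26):
T(19)−U(20)=-1≡25 → Z
G(6)−Y(24)=-18≡8 → I
G(6)−F(5)=1 → B
I(8)−Z(25)=-17≡9 → J

ZIBJ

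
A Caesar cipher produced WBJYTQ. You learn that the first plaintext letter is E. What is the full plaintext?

EJRGBY

From the crib: W(22)−E(4)=18, so the shift is 18.
Subtract 18 from each ciphertext letter:
W(22): 22−18=4 → E
B(1): 1−18=-17≡9 → J
J(9): 9−18=-9≡17 → R
Y(24): 24−18=6 → G
T(19): 19−18=1 → B
Q(16): 16−18=-2≡24 → Y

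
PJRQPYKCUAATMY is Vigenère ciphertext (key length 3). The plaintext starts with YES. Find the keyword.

RFZ

Subtract each crib letter from the matching ciphertext letter (mod 26):
P(15)−Y(24)=-9≡17 → R
J(9)−E(4)=5 → F
R(17)−S(18)=-1≡25 → Z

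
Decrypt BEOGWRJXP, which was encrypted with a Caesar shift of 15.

B(1): 1−15=-14≡12 → M
E(4): 4−15=-11≡15 → P
O(14): 14−15=-1≡25 → Z
G(6): 6−15=-9≡17 → R
W(22): 22−15=7 → H
R(17): 17−15=2 → C
J(9): 9−15=-6≡20 → U
X(23): 23−15=8 → I
P(15): 15−15=0 → A

MPZRHCUIA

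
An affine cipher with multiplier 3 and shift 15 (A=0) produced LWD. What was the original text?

The inverse of 3 mod 26 is 9, since 3·9=27≡1. Apply D(y)=9·(y−15) mod 26:
L(11): 9·(11−15)=-36≡16 → Q
W(22): 9·(22−15)=63≡11 → L
D(3): 9·(3−15)=-108≡22 → W

QLW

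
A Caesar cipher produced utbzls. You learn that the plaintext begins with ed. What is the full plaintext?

From the crib: u(20)−e(4)=16, so the shift is 16.
Subtract 16 from each ciphertext letter:
u(20): 20−16=4 → e
t(19): 19−16=3 → d
b(1): 1−16=-15≡11 → l
z(25): 25−16=9 → j
l(11): 11−16=-5≡21 → v
s(18): 18−16=2 → c

edljvc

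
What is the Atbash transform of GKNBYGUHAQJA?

G(6) → T(19)
K(10) → P(15)
N(13) → M(12)
B(1) → Y(24)
Y(24) → B(1)
G(6) → T(19)
U(20) → F(5)
H(7) → S(18)
A(0) → Z(25)
Q(16) → J(9)
J(9) → Q(16)
A(0) → Z(25)

TPMYBTFSZJQZ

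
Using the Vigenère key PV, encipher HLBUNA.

WGQPCV

Repeat the key across the message: PVPVPV
H(7)+P(15): 22 → W
L(11)+V(21): 32≡6 → G
B(1)+P(15): 16 → Q
U(20)+V(21): 41≡15 → P
N(13)+P(15): 28≡2 → C
A(0)+V(21): 21 → V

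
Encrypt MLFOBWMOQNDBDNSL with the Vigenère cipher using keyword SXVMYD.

EIAAZZELLZBEVKNX

Repeat the key across the message: SXVMYDSXVMYDSXVM
M(12)+S(18): 30≡4 → E
L(11)+X(23): 34≡8 → I
F(5)+V(21): 26≡0 → A
O(14)+M(12): 26≡0 → A
B(1)+Y(24): 25 → Z
W(22)+D(3): 25 → Z
M(12)+S(18): 30≡4 → E
O(14)+X(23): 37≡11 → L
Q(16)+V(21): 37≡11 → L
N(13)+M(12): 25 → Z
D(3)+Y(24): 27≡1 → B
B(1)+D(3): 4 → E
D(3)+S(18): 21 → V
N(13)+X(23): 36≡10 → K
S(18)+V(21): 39≡13 → N
L(11)+M(12): 23 → X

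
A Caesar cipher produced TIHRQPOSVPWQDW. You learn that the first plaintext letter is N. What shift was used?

From the crib: T(19)−N(13)=6, so the shift is 6.

6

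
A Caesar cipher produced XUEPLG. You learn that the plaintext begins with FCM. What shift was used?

18

From the crib: X(23)−F(5)=18, so the shift is 18.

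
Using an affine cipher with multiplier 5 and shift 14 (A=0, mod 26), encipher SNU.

S(18): 5·18+14=104≡0 → A
N(13): 5·13+14=79≡1 → B
U(20): 5·20+14=114≡10 → K

ABK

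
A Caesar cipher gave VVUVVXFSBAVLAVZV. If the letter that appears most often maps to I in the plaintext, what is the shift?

13

The most frequent ciphertext letter is V (appears 7 times).
V is position 21; I is position 8.
Shift = 13.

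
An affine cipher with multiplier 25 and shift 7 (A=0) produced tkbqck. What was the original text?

oxgrfx

The inverse of 25 mod 26 is 25, since 25·25=625≡1. Apply D(y)=25·(y−7) mod 26:
t(19): 25·(19−7)=300≡14 → o
k(10): 25·(10−7)=75≡23 → x
b(1): 25·(1−7)=-150≡6 → g
q(16): 25·(16−7)=225≡17 → r
c(2): 25·(2−7)=-125≡5 → f
k(10): 25·(10−7)=75≡23 → x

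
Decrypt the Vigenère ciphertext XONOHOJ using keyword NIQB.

Repeat the key across the ciphertext: NIQBNIQ
X(23)−N(13): 10 → K
O(14)−I(8): 6 → G
N(13)−Q(16): -3≡23 → X
O(14)−B(1): 13 → N
H(7)−N(13): -6≡20 → U
O(14)−I(8): 6 → G
J(9)−Q(16): -7≡19 → T

KGXNUGT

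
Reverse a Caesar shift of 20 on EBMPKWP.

E(4): 4−20=-16≡10 → K
B(1): 1−20=-19≡7 → H
M(12): 12−20=-8≡18 → S
P(15): 15−20=-5≡21 → V
K(10): 10−20=-10≡16 → Q
W(22): 22−20=2 → C
P(15): 15−20=-5≡21 → V

KHSVQCV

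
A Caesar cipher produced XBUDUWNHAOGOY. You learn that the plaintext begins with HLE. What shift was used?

16

From the crib: X(23)−H(7)=16, so the shift is 16.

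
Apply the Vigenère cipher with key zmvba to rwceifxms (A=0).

Repeat the key across the message: zmvbazmvb
r(17)+z(25): 42≡16 → q
w(22)+m(12): 34≡8 → i
c(2)+v(21): 23 → x
e(4)+b(1): 5 → f
i(8)+a(0): 8 → i
f(5)+z(25): 30≡4 → e
x(23)+m(12): 35≡9 → j
m(12)+v(21): 33≡7 → h
s(18)+b(1): 19 → t

qixfiejht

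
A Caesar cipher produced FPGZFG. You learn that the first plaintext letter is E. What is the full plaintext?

EOFYEF

From the crib: F(5)−E(4)=1, so the shift is 1.
Subtract 1 from each ciphertext letter:
F(5): 5−1=4 → E
P(15): 15−1=14 → O
G(6): 6−1=5 → F
Z(25): 25−1=24 → Y
F(5): 5−1=4 → E
G(6): 6−1=5 → F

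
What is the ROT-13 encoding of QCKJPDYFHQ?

DPXWCQLSUD

Q(16): 16+13=29≡3 → D
C(2): 2+13=15 → P
K(10): 10+13=23 → X
J(9): 9+13=22 → W
P(15): 15+13=28≡2 → C
D(3): 3+13=16 → Q
Y(24): 24+13=37≡11 → L
F(5): 5+13=18 → S
H(7): 7+13=20 → U
Q(16): 16+13=29≡3 → D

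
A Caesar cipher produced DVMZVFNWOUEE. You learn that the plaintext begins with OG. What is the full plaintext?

OGXKGQYHZFPP

From the crib: D(3)−O(14)=-11≡15, so the shift is 15.
Subtract 15 from each ciphertext letter:
D(3): 3−15=-12≡14 → O
V(21): 21−15=6 → G
M(12): 12−15=-3≡23 → X
Z(25): 25−15=10 → K
V(21): 21−15=6 → G
F(5): 5−15=-10≡16 → Q
N(13): 13−15=-2≡24 → Y
W(22): 22−15=7 → H
O(14): 14−15=-1≡25 → Z
U(20): 20−15=5 → F
E(4): 4−15=-11≡15 → P
E(4): 4−15=-11≡15 → P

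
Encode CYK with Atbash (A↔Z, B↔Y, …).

C(2) → X(23)
Y(24) → B(1)
K(10) → P(15)

XBP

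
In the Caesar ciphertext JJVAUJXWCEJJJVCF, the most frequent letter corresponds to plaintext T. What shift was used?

The most frequent ciphertext letter is J (appears 6 times).
J is position 9; T is position 19.
Shift = -10≡16.

16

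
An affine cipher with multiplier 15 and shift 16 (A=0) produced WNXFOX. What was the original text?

QFXBMX

The inverse of 15 mod 26 is 7, since 15·7=105≡1. Apply D(y)=7·(y−16) mod 26:
W(22): 7·(22−16)=42≡16 → Q
N(13): 7·(13−16)=-21≡5 → F
X(23): 7·(23−16)=49≡23 → X
F(5): 7·(5−16)=-77≡1 → B
O(14): 7·(14−16)=-14≡12 → M
X(23): 7·(23−16)=49≡23 → X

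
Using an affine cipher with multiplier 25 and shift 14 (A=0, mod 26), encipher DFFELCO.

LJJKDMA

D(3): 25·3+14=89≡11 → L
F(5): 25·5+14=139≡9 → J
F(5): 25·5+14=139≡9 → J
E(4): 25·4+14=114≡10 → K
L(11): 25·11+14=289≡3 → D
C(2): 25·2+14=64≡12 → M
O(14): 25·14+14=364≡0 → A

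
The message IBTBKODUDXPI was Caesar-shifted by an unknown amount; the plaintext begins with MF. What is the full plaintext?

MFXFOSHYHBTM

From the crib: I(8)−M(12)=-4≡22, so the shift is 22.
Subtract 22 from each ciphertext letter:
I(8): 8−22=-14≡12 → M
B(1): 1−22=-21≡5 → F
T(19): 19−22=-3≡23 → X
B(1): 1−22=-21≡5 → F
K(10): 10−22=-12≡14 → O
O(14): 14−22=-8≡18 → S
D(3): 3−22=-19≡7 → H
U(20): 20−22=-2≡24 → Y
D(3): 3−22=-19≡7 → H
X(23): 23−22=1 → B
P(15): 15−22=-7≡19 → T
I(8): 8−22=-14≡12 → M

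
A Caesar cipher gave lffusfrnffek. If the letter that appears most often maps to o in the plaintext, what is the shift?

17

The most frequent ciphertext letter is f (appears 5 times).
f is position 5; o is position 14.
Shift = -9≡17.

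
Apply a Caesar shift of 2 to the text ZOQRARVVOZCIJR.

Z(25): 25+2=27≡1 → B
O(14): 14+2=16 → Q
Q(16): 16+2=18 → S
R(17): 17+2=19 → T
A(0): 0+2=2 → C
R(17): 17+2=19 → T
V(21): 21+2=23 → X
V(21): 21+2=23 → X
O(14): 14+2=16 → Q
Z(25): 25+2=27≡1 → B
C(2): 2+2=4 → E
I(8): 8+2=10 → K
J(9): 9+2=11 → L
R(17): 17+2=19 → T

BQSTCTXXQBEKLT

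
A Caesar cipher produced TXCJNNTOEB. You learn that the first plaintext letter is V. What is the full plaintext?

From the crib: T(19)−V(21)=-2≡24, so the shift is 24.
Subtract 24 from each ciphertext letter:
T(19): 19−24=-5≡21 → V
X(23): 23−24=-1≡25 → Z
C(2): 2−24=-22≡4 → E
J(9): 9−24=-15≡11 → L
N(13): 13−24=-11≡15 → P
N(13): 13−24=-11≡15 → P
T(19): 19−24=-5≡21 → V
O(14): 14−24=-10≡16 → Q
E(4): 4−24=-20≡6 → G
B(1): 1−24=-23≡3 → D

VZELPPVQGD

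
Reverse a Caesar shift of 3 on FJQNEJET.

CGNKBGBQ

F(5): 5−3=2 → C
J(9): 9−3=6 → G
Q(16): 16−3=13 → N
N(13): 13−3=10 → K
E(4): 4−3=1 → B
J(9): 9−3=6 → G
E(4): 4−3=1 → B
T(19): 19−3=16 → Q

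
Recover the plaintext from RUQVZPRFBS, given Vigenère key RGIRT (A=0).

Repeat the key across the ciphertext: RGIRTRGIRT
R(17)−R(17): 0 → A
U(20)−G(6): 14 → O
Q(16)−I(8): 8 → I
V(21)−R(17): 4 → E
Z(25)−T(19): 6 → G
P(15)−R(17): -2≡24 → Y
R(17)−G(6): 11 → L
F(5)−I(8): -3≡23 → X
B(1)−R(17): -16≡10 → K
S(18)−T(19): -1≡25 → Z

AOIEGYLXKZ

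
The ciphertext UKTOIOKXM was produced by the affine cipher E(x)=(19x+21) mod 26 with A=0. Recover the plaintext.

The inverse of 19 mod 26 is 11, since 19·11=209≡1. Apply D(y)=11·(y−21) mod 26:
U(20): 11·(20−21)=-11≡15 → P
K(10): 11·(10−21)=-121≡9 → J
T(19): 11·(19−21)=-22≡4 → E
O(14): 11·(14−21)=-77≡1 → B
I(8): 11·(8−21)=-143≡13 → N
O(14): 11·(14−21)=-77≡1 → B
K(10): 11·(10−21)=-121≡9 → J
X(23): 11·(23−21)=22 → W
M(12): 11·(12−21)=-99≡5 → F

PJEBNBJWF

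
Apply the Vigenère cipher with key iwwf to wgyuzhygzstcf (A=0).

ecuzhdulhophn

Repeat the key across the message: iwwfiwwfiwwfi
w(22)+i(8): 30≡4 → e
g(6)+w(22): 28≡2 → c
y(24)+w(22): 46≡20 → u
u(20)+f(5): 25 → z
z(25)+i(8): 33≡7 → h
h(7)+w(22): 29≡3 → d
y(24)+w(22): 46≡20 → u
g(6)+f(5): 11 → l
z(25)+i(8): 33≡7 → h
s(18)+w(22): 40≡14 → o
t(19)+w(22): 41≡15 → p
c(2)+f(5): 7 → h
f(5)+i(8): 13 → n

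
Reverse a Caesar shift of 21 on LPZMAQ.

L(11): 11−21=-10≡16 → Q
P(15): 15−21=-6≡20 → U
Z(25): 25−21=4 → E
M(12): 12−21=-9≡17 → R
A(0): 0−21=-21≡5 → F
Q(16): 16−21=-5≡21 → V

QUERFV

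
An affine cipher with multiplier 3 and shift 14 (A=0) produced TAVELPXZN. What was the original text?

TELOZJDVR

The inverse of 3 mod 26 is 9, since 3·9=27≡1. Apply D(y)=9·(y−14) mod 26:
T(19): 9·(19−14)=45≡19 → T
A(0): 9·(0−14)=-126≡4 → E
V(21): 9·(21−14)=63≡11 → L
E(4): 9·(4−14)=-90≡14 → O
L(11): 9·(11−14)=-27≡25 → Z
P(15): 9·(15−14)=9 → J
X(23): 9·(23−14)=81≡3 → D
Z(25): 9·(25−14)=99≡21 → V
N(13): 9·(13−14)=-9≡17 → R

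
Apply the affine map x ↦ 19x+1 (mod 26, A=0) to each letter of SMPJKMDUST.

FVAQJVGRFY

S(18): 19·18+1=343≡5 → F
M(12): 19·12+1=229≡21 → V
P(15): 19·15+1=286≡0 → A
J(9): 19·9+1=172≡16 → Q
K(10): 19·10+1=191≡9 → J
M(12): 19·12+1=229≡21 → V
D(3): 19·3+1=58≡6 → G
U(20): 19·20+1=381≡17 → R
S(18): 19·18+1=343≡5 → F
T(19): 19·19+1=362≡24 → Y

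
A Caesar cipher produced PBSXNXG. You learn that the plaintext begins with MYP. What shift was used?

From the crib: P(15)−M(12)=3, so the shift is 3.

3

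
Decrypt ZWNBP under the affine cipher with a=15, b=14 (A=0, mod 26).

The inverse of 15 mod 26 is 7, since 15·7=105≡1. Apply D(y)=7·(y−14) mod 26:
Z(25): 7·(25−14)=77≡25 → Z
W(22): 7·(22−14)=56≡4 → E
N(13): 7·(13−14)=-7≡19 → T
B(1): 7·(1−14)=-91≡13 → N
P(15): 7·(15−14)=7 → H

ZETNH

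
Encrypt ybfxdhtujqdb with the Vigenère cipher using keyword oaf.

mbkldmhuoedg

Repeat the key across the message: oafoafoafoaf
y(24)+o(14): 38≡12 → m
b(1)+a(0): 1 → b
f(5)+f(5): 10 → k
x(23)+o(14): 37≡11 → l
d(3)+a(0): 3 → d
h(7)+f(5): 12 → m
t(19)+o(14): 33≡7 → h
u(20)+a(0): 20 → u
j(9)+f(5): 14 → o
q(16)+o(14): 30≡4 → e
d(3)+a(0): 3 → d
b(1)+f(5): 6 → g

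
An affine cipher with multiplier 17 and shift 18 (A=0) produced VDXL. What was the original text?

RTLV

The inverse of 17 mod 26 is 23, since 17·23=391≡1. Apply D(y)=23·(y−18) mod 26:
V(21): 23·(21−18)=69≡17 → R
D(3): 23·(3−18)=-345≡19 → T
X(23): 23·(23−18)=115≡11 → L
L(11): 23·(11−18)=-161≡21 → V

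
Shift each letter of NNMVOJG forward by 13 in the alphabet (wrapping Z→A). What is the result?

N(13): 13+13=26≡0 → A
N(13): 13+13=26≡0 → A
M(12): 12+13=25 → Z
V(21): 21+13=34≡8 → I
O(14): 14+13=27≡1 → B
J(9): 9+13=22 → W
G(6): 6+13=19 → T

AAZIBWT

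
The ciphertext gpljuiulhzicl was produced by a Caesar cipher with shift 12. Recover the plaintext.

udzxiwizvnwqz

g(6): 6−12=-6≡20 → u
p(15): 15−12=3 → d
l(11): 11−12=-1≡25 → z
j(9): 9−12=-3≡23 → x
u(20): 20−12=8 → i
i(8): 8−12=-4≡22 → w
u(20): 20−12=8 → i
l(11): 11−12=-1≡25 → z
h(7): 7−12=-5≡21 → v
z(25): 25−12=13 → n
i(8): 8−12=-4≡22 → w
c(2): 2−12=-10≡16 → q
l(11): 11−12=-1≡25 → z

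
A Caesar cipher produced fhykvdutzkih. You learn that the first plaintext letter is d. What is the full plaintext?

From the crib: f(5)−d(3)=2, so the shift is 2.
Subtract 2 from each ciphertext letter:
f(5): 5−2=3 → d
h(7): 7−2=5 → f
y(24): 24−2=22 → w
k(10): 10−2=8 → i
v(21): 21−2=19 → t
d(3): 3−2=1 → b
u(20): 20−2=18 → s
t(19): 19−2=17 → r
z(25): 25−2=23 → x
k(10): 10−2=8 → i
i(8): 8−2=6 → g
h(7): 7−2=5 → f

dfwitbsrxigf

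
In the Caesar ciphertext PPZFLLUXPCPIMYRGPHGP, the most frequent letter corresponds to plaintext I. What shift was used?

7

The most frequent ciphertext letter is P (appears 6 times).
P is position 15; I is position 8.
Shift = 7.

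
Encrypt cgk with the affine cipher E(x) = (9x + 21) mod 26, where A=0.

c(2): 9·2+21=39≡13 → n
g(6): 9·6+21=75≡23 → x
k(10): 9·10+21=111≡7 → h

nxh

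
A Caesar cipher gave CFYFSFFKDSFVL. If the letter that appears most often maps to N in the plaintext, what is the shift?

18

The most frequent ciphertext letter is F (appears 5 times).
F is position 5; N is position 13.
Shift = -8≡18.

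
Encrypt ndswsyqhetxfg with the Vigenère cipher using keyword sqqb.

Repeat the key across the message: sqqbsqqbsqqbs
n(13)+s(18): 31≡5 → f
d(3)+q(16): 19 → t
s(18)+q(16): 34≡8 → i
w(22)+b(1): 23 → x
s(18)+s(18): 36≡10 → k
y(24)+q(16): 40≡14 → o
q(16)+q(16): 32≡6 → g
h(7)+b(1): 8 → i
e(4)+s(18): 22 → w
t(19)+q(16): 35≡9 → j
x(23)+q(16): 39≡13 → n
f(5)+b(1): 6 → g
g(6)+s(18): 24 → y

ftixkogiwjngy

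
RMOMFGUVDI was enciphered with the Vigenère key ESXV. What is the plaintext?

Repeat the key across the ciphertext: ESXVESXVES
R(17)−E(4): 13 → N
M(12)−S(18): -6≡20 → U
O(14)−X(23): -9≡17 → R
M(12)−V(21): -9≡17 → R
F(5)−E(4): 1 → B
G(6)−S(18): -12≡14 → O
U(20)−X(23): -3≡23 → X
V(21)−V(21): 0 → A
D(3)−E(4): -1≡25 → Z
I(8)−S(18): -10≡16 → Q

NURRBOXAZQ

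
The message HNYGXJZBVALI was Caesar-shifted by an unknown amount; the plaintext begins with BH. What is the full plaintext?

From the crib: H(7)−B(1)=6, so the shift is 6.
Subtract 6 from each ciphertext letter:
H(7): 7−6=1 → B
N(13): 13−6=7 → H
Y(24): 24−6=18 → S
G(6): 6−6=0 → A
X(23): 23−6=17 → R
J(9): 9−6=3 → D
Z(25): 25−6=19 → T
B(1): 1−6=-5≡21 → V
V(21): 21−6=15 → P
A(0): 0−6=-6≡20 → U
L(11): 11−6=5 → F
I(8): 8−6=2 → C

BHSARDTVPUFC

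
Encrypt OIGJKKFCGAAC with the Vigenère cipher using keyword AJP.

Repeat the key across the message: AJPAJPAJPAJP
O(14)+A(0): 14 → O
I(8)+J(9): 17 → R
G(6)+P(15): 21 → V
J(9)+A(0): 9 → J
K(10)+J(9): 19 → T
K(10)+P(15): 25 → Z
F(5)+A(0): 5 → F
C(2)+J(9): 11 → L
G(6)+P(15): 21 → V
A(0)+A(0): 0 → A
A(0)+J(9): 9 → J
C(2)+P(15): 17 → R

ORVJTZFLVAJR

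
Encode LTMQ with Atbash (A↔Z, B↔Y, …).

L(11) → O(14)
T(19) → G(6)
M(12) → N(13)
Q(16) → J(9)

OGNJ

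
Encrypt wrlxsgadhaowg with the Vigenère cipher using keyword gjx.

Repeat the key across the message: gjxgjxgjxgjxg
w(22)+g(6): 28≡2 → c
r(17)+j(9): 26≡0 → a
l(11)+x(23): 34≡8 → i
x(23)+g(6): 29≡3 → d
s(18)+j(9): 27≡1 → b
g(6)+x(23): 29≡3 → d
a(0)+g(6): 6 → g
d(3)+j(9): 12 → m
h(7)+x(23): 30≡4 → e
a(0)+g(6): 6 → g
o(14)+j(9): 23 → x
w(22)+x(23): 45≡19 → t
g(6)+g(6): 12 → m

caidbdgmegxtm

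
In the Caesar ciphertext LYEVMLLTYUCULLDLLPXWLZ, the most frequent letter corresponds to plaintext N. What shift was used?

24

The most frequent ciphertext letter is L (appears 8 times).
L is position 11; N is position 13.
Shift = -2≡24.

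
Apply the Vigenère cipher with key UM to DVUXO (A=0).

XHOJI

Repeat the key across the message: UMUMU
D(3)+U(20): 23 → X
V(21)+M(12): 33≡7 → H
U(20)+U(20): 40≡14 → O
X(23)+M(12): 35≡9 → J
O(14)+U(20): 34≡8 → I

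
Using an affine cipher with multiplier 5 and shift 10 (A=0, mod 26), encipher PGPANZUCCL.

P(15): 5·15+10=85≡7 → H
G(6): 5·6+10=40≡14 → O
P(15): 5·15+10=85≡7 → H
A(0): 5·0+10=10 → K
N(13): 5·13+10=75≡23 → X
Z(25): 5·25+10=135≡5 → F
U(20): 5·20+10=110≡6 → G
C(2): 5·2+10=20 → U
C(2): 5·2+10=20 → U
L(11): 5·11+10=65≡13 → N

HOHKXFGUUN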